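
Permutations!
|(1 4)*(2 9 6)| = 6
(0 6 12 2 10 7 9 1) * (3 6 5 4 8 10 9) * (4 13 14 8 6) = (0 5 13 14 8 10 7 3 4 6 12 2 9 1) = [5, 0, 9, 4, 6, 13, 12, 3, 10, 1, 7, 11, 2, 14, 8]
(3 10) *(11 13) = [0, 1, 2, 10, 4, 5, 6, 7, 8, 9, 3, 13, 12, 11] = (3 10)(11 13)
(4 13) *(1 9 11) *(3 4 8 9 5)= (1 5 3 4 13 8 9 11)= [0, 5, 2, 4, 13, 3, 6, 7, 9, 11, 10, 1, 12, 8]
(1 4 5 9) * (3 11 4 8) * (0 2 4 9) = (0 2 4 5)(1 8 3 11 9) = [2, 8, 4, 11, 5, 0, 6, 7, 3, 1, 10, 9]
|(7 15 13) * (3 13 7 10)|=|(3 13 10)(7 15)|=6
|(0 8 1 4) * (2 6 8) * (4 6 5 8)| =7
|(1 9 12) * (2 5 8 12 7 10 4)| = 9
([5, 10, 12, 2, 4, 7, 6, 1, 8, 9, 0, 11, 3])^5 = (2 3 12)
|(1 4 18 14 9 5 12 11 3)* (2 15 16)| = |(1 4 18 14 9 5 12 11 3)(2 15 16)| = 9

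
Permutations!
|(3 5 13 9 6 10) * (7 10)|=7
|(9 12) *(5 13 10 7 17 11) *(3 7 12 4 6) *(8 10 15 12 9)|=13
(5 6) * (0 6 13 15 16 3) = [6, 1, 2, 0, 4, 13, 5, 7, 8, 9, 10, 11, 12, 15, 14, 16, 3] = (0 6 5 13 15 16 3)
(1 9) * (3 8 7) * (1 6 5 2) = (1 9 6 5 2)(3 8 7) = [0, 9, 1, 8, 4, 2, 5, 3, 7, 6]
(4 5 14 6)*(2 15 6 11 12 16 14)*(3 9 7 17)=(2 15 6 4 5)(3 9 7 17)(11 12 16 14)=[0, 1, 15, 9, 5, 2, 4, 17, 8, 7, 10, 12, 16, 13, 11, 6, 14, 3]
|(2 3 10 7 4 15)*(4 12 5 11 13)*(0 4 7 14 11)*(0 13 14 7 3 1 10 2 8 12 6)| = |(0 4 15 8 12 5 13 3 2 1 10 7 6)(11 14)| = 26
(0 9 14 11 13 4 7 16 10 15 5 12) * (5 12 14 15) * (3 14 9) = (0 3 14 11 13 4 7 16 10 5 9 15 12) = [3, 1, 2, 14, 7, 9, 6, 16, 8, 15, 5, 13, 0, 4, 11, 12, 10]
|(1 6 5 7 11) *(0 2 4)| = 15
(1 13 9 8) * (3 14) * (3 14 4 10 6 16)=(1 13 9 8)(3 4 10 6 16)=[0, 13, 2, 4, 10, 5, 16, 7, 1, 8, 6, 11, 12, 9, 14, 15, 3]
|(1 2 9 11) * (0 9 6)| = |(0 9 11 1 2 6)| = 6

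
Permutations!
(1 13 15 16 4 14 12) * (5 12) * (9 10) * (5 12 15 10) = [0, 13, 2, 3, 14, 15, 6, 7, 8, 5, 9, 11, 1, 10, 12, 16, 4] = (1 13 10 9 5 15 16 4 14 12)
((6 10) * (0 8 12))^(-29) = ((0 8 12)(6 10))^(-29) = (0 8 12)(6 10)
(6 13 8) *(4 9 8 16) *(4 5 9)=(5 9 8 6 13 16)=[0, 1, 2, 3, 4, 9, 13, 7, 6, 8, 10, 11, 12, 16, 14, 15, 5]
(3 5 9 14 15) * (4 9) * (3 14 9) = (3 5 4)(14 15) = [0, 1, 2, 5, 3, 4, 6, 7, 8, 9, 10, 11, 12, 13, 15, 14]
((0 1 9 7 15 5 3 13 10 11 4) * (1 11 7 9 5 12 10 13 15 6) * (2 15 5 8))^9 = (1 8 2 15 12 10 7 6)(3 5)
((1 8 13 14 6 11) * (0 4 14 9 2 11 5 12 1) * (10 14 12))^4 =((0 4 12 1 8 13 9 2 11)(5 10 14 6))^4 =(14)(0 8 11 1 2 12 9 4 13)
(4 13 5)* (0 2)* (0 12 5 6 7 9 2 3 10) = (0 3 10)(2 12 5 4 13 6 7 9) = [3, 1, 12, 10, 13, 4, 7, 9, 8, 2, 0, 11, 5, 6]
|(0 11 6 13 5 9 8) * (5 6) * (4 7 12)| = |(0 11 5 9 8)(4 7 12)(6 13)| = 30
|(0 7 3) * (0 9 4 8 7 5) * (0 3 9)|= 12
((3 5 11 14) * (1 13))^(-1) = ((1 13)(3 5 11 14))^(-1) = (1 13)(3 14 11 5)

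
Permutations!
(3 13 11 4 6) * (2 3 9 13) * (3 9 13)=(2 9 3)(4 6 13 11)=[0, 1, 9, 2, 6, 5, 13, 7, 8, 3, 10, 4, 12, 11]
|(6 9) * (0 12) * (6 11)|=6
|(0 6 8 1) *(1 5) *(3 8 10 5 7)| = |(0 6 10 5 1)(3 8 7)| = 15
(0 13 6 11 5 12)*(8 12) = (0 13 6 11 5 8 12) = [13, 1, 2, 3, 4, 8, 11, 7, 12, 9, 10, 5, 0, 6]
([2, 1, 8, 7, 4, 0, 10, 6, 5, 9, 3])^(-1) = [5, 1, 0, 10, 4, 8, 7, 3, 2, 9, 6]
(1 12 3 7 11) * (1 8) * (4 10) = [0, 12, 2, 7, 10, 5, 6, 11, 1, 9, 4, 8, 3] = (1 12 3 7 11 8)(4 10)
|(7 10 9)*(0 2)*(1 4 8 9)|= 6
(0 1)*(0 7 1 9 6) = (0 9 6)(1 7) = [9, 7, 2, 3, 4, 5, 0, 1, 8, 6]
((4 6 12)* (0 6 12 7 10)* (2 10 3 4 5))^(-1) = (0 10 2 5 12 4 3 7 6)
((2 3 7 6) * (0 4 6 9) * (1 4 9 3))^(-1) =(0 9)(1 2 6 4)(3 7)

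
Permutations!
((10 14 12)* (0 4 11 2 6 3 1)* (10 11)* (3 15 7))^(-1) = (0 1 3 7 15 6 2 11 12 14 10 4)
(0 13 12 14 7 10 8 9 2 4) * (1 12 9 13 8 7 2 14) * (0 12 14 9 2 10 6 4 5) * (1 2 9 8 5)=(0 5)(1 14 10 7 6 4 12 2)(8 13 9)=[5, 14, 1, 3, 12, 0, 4, 6, 13, 8, 7, 11, 2, 9, 10]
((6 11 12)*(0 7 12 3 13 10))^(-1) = ((0 7 12 6 11 3 13 10))^(-1) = (0 10 13 3 11 6 12 7)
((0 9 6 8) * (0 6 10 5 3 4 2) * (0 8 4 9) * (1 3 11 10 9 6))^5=((1 3 6 4 2 8)(5 11 10))^5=(1 8 2 4 6 3)(5 10 11)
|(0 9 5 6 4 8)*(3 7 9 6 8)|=8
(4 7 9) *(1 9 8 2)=[0, 9, 1, 3, 7, 5, 6, 8, 2, 4]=(1 9 4 7 8 2)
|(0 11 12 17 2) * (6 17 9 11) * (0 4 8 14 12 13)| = 11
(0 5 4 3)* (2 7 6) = [5, 1, 7, 0, 3, 4, 2, 6] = (0 5 4 3)(2 7 6)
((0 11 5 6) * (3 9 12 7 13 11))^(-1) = ((0 3 9 12 7 13 11 5 6))^(-1) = (0 6 5 11 13 7 12 9 3)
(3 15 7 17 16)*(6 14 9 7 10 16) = (3 15 10 16)(6 14 9 7 17) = [0, 1, 2, 15, 4, 5, 14, 17, 8, 7, 16, 11, 12, 13, 9, 10, 3, 6]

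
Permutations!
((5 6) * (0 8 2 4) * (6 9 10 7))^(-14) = ((0 8 2 4)(5 9 10 7 6))^(-14) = (0 2)(4 8)(5 9 10 7 6)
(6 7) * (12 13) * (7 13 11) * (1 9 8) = (1 9 8)(6 13 12 11 7) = [0, 9, 2, 3, 4, 5, 13, 6, 1, 8, 10, 7, 11, 12]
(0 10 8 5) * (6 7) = (0 10 8 5)(6 7) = [10, 1, 2, 3, 4, 0, 7, 6, 5, 9, 8]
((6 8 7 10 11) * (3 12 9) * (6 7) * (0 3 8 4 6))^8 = ((0 3 12 9 8)(4 6)(7 10 11))^8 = (0 9 3 8 12)(7 11 10)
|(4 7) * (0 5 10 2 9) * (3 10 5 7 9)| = |(0 7 4 9)(2 3 10)| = 12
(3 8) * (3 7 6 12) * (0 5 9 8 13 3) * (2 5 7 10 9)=(0 7 6 12)(2 5)(3 13)(8 10 9)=[7, 1, 5, 13, 4, 2, 12, 6, 10, 8, 9, 11, 0, 3]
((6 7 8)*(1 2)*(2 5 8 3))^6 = ((1 5 8 6 7 3 2))^6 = (1 2 3 7 6 8 5)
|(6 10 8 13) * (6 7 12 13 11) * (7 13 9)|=12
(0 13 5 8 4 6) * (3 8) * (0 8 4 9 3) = (0 13 5)(3 4 6 8 9) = [13, 1, 2, 4, 6, 0, 8, 7, 9, 3, 10, 11, 12, 5]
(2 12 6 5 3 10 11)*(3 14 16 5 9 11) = (2 12 6 9 11)(3 10)(5 14 16) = [0, 1, 12, 10, 4, 14, 9, 7, 8, 11, 3, 2, 6, 13, 16, 15, 5]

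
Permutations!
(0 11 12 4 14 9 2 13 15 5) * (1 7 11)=[1, 7, 13, 3, 14, 0, 6, 11, 8, 2, 10, 12, 4, 15, 9, 5]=(0 1 7 11 12 4 14 9 2 13 15 5)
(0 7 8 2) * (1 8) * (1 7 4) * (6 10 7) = [4, 8, 0, 3, 1, 5, 10, 6, 2, 9, 7] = (0 4 1 8 2)(6 10 7)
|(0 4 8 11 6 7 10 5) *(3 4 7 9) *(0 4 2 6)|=28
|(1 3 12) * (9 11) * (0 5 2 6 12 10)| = |(0 5 2 6 12 1 3 10)(9 11)| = 8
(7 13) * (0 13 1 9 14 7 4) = (0 13 4)(1 9 14 7) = [13, 9, 2, 3, 0, 5, 6, 1, 8, 14, 10, 11, 12, 4, 7]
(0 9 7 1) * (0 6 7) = (0 9)(1 6 7) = [9, 6, 2, 3, 4, 5, 7, 1, 8, 0]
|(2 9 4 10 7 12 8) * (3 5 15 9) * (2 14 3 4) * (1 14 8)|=|(1 14 3 5 15 9 2 4 10 7 12)|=11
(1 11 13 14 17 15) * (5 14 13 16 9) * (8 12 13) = (1 11 16 9 5 14 17 15)(8 12 13) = [0, 11, 2, 3, 4, 14, 6, 7, 12, 5, 10, 16, 13, 8, 17, 1, 9, 15]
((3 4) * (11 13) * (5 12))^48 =(13)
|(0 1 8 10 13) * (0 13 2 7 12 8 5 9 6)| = 5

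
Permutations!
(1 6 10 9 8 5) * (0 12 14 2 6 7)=(0 12 14 2 6 10 9 8 5 1 7)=[12, 7, 6, 3, 4, 1, 10, 0, 5, 8, 9, 11, 14, 13, 2]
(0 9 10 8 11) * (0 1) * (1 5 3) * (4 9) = (0 4 9 10 8 11 5 3 1) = [4, 0, 2, 1, 9, 3, 6, 7, 11, 10, 8, 5]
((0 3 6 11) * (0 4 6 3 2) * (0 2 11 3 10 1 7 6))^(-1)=(0 4 11)(1 10 3 6 7)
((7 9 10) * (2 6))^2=(7 10 9)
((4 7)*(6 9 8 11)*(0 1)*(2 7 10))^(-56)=((0 1)(2 7 4 10)(6 9 8 11))^(-56)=(11)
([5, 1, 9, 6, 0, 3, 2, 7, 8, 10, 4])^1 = (0 5 3 6 2 9 10 4)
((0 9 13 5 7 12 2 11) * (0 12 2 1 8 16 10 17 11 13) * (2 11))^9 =((0 9)(1 8 16 10 17 2 13 5 7 11 12))^9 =(0 9)(1 11 5 2 10 8 12 7 13 17 16)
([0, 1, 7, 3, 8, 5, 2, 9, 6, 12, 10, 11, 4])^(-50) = [0, 1, 6, 3, 12, 5, 8, 2, 4, 7, 10, 11, 9]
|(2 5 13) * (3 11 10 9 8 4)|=6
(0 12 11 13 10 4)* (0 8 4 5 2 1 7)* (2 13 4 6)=(0 12 11 4 8 6 2 1 7)(5 13 10)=[12, 7, 1, 3, 8, 13, 2, 0, 6, 9, 5, 4, 11, 10]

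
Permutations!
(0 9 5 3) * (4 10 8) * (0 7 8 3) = (0 9 5)(3 7 8 4 10) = [9, 1, 2, 7, 10, 0, 6, 8, 4, 5, 3]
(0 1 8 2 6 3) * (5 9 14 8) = [1, 5, 6, 0, 4, 9, 3, 7, 2, 14, 10, 11, 12, 13, 8] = (0 1 5 9 14 8 2 6 3)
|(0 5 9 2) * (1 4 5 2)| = 4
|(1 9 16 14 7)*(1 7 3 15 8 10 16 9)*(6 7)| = 6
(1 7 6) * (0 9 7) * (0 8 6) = (0 9 7)(1 8 6) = [9, 8, 2, 3, 4, 5, 1, 0, 6, 7]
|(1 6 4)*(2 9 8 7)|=12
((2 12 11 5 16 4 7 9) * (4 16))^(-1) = (16)(2 9 7 4 5 11 12)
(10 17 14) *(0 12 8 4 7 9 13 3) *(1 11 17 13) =[12, 11, 2, 0, 7, 5, 6, 9, 4, 1, 13, 17, 8, 3, 10, 15, 16, 14] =(0 12 8 4 7 9 1 11 17 14 10 13 3)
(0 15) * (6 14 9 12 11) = (0 15)(6 14 9 12 11) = [15, 1, 2, 3, 4, 5, 14, 7, 8, 12, 10, 6, 11, 13, 9, 0]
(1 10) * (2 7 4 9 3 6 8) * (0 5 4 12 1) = [5, 10, 7, 6, 9, 4, 8, 12, 2, 3, 0, 11, 1] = (0 5 4 9 3 6 8 2 7 12 1 10)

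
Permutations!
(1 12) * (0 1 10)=(0 1 12 10)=[1, 12, 2, 3, 4, 5, 6, 7, 8, 9, 0, 11, 10]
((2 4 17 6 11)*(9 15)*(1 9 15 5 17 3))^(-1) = ((1 9 5 17 6 11 2 4 3))^(-1) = (1 3 4 2 11 6 17 5 9)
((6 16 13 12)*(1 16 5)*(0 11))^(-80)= (1 6 13)(5 12 16)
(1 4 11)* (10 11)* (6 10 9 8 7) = (1 4 9 8 7 6 10 11) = [0, 4, 2, 3, 9, 5, 10, 6, 7, 8, 11, 1]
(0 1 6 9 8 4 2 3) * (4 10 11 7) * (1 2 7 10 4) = (0 2 3)(1 6 9 8 4 7)(10 11) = [2, 6, 3, 0, 7, 5, 9, 1, 4, 8, 11, 10]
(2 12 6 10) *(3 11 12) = (2 3 11 12 6 10) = [0, 1, 3, 11, 4, 5, 10, 7, 8, 9, 2, 12, 6]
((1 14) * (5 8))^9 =(1 14)(5 8)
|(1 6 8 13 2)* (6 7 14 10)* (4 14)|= 9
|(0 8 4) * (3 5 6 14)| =|(0 8 4)(3 5 6 14)| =12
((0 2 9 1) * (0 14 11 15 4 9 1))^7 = (0 9 4 15 11 14 1 2)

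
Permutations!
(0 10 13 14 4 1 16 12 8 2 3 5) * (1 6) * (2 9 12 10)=[2, 16, 3, 5, 6, 0, 1, 7, 9, 12, 13, 11, 8, 14, 4, 15, 10]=(0 2 3 5)(1 16 10 13 14 4 6)(8 9 12)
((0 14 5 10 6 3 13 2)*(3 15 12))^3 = ((0 14 5 10 6 15 12 3 13 2))^3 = (0 10 12 2 5 15 13 14 6 3)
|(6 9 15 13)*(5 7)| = 4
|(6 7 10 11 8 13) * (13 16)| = 7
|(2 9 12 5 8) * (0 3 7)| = 15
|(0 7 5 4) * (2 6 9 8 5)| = |(0 7 2 6 9 8 5 4)| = 8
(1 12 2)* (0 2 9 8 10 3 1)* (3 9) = (0 2)(1 12 3)(8 10 9) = [2, 12, 0, 1, 4, 5, 6, 7, 10, 8, 9, 11, 3]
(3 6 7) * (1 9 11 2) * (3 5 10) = (1 9 11 2)(3 6 7 5 10) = [0, 9, 1, 6, 4, 10, 7, 5, 8, 11, 3, 2]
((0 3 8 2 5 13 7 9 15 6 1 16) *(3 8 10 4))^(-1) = (0 16 1 6 15 9 7 13 5 2 8)(3 4 10)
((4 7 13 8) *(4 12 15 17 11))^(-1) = (4 11 17 15 12 8 13 7) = ((4 7 13 8 12 15 17 11))^(-1)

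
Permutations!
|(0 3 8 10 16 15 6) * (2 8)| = 8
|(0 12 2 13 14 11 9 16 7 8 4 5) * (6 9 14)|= 22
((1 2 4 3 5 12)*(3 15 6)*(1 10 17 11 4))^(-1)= (1 2)(3 6 15 4 11 17 10 12 5)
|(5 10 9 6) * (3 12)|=4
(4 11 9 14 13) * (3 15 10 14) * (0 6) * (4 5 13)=(0 6)(3 15 10 14 4 11 9)(5 13)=[6, 1, 2, 15, 11, 13, 0, 7, 8, 3, 14, 9, 12, 5, 4, 10]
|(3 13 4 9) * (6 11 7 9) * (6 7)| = 10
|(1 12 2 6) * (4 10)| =|(1 12 2 6)(4 10)| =4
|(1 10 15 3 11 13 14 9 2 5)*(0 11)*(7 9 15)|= 6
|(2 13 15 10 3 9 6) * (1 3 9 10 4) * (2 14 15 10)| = 10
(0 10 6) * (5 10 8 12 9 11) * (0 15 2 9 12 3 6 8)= (2 9 11 5 10 8 3 6 15)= [0, 1, 9, 6, 4, 10, 15, 7, 3, 11, 8, 5, 12, 13, 14, 2]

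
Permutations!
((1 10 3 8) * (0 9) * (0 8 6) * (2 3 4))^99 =(10)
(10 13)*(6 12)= (6 12)(10 13)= [0, 1, 2, 3, 4, 5, 12, 7, 8, 9, 13, 11, 6, 10]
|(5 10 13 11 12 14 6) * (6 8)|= |(5 10 13 11 12 14 8 6)|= 8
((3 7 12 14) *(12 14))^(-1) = (3 14 7)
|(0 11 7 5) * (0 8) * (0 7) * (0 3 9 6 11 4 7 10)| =12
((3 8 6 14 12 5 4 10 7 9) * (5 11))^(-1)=(3 9 7 10 4 5 11 12 14 6 8)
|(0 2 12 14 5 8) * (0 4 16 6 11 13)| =11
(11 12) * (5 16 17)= [0, 1, 2, 3, 4, 16, 6, 7, 8, 9, 10, 12, 11, 13, 14, 15, 17, 5]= (5 16 17)(11 12)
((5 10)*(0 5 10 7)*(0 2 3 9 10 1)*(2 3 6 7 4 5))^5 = (0 9 6 1 3 2 10 7)(4 5)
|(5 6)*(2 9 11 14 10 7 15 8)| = |(2 9 11 14 10 7 15 8)(5 6)| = 8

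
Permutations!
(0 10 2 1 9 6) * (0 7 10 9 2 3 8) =(0 9 6 7 10 3 8)(1 2) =[9, 2, 1, 8, 4, 5, 7, 10, 0, 6, 3]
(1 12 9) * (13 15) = (1 12 9)(13 15) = [0, 12, 2, 3, 4, 5, 6, 7, 8, 1, 10, 11, 9, 15, 14, 13]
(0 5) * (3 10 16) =(0 5)(3 10 16) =[5, 1, 2, 10, 4, 0, 6, 7, 8, 9, 16, 11, 12, 13, 14, 15, 3]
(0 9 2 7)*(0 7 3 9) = (2 3 9) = [0, 1, 3, 9, 4, 5, 6, 7, 8, 2]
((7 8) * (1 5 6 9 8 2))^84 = (9)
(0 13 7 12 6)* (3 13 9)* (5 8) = [9, 1, 2, 13, 4, 8, 0, 12, 5, 3, 10, 11, 6, 7] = (0 9 3 13 7 12 6)(5 8)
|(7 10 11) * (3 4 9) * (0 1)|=6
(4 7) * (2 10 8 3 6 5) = (2 10 8 3 6 5)(4 7) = [0, 1, 10, 6, 7, 2, 5, 4, 3, 9, 8]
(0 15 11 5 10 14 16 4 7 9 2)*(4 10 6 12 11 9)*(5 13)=(0 15 9 2)(4 7)(5 6 12 11 13)(10 14 16)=[15, 1, 0, 3, 7, 6, 12, 4, 8, 2, 14, 13, 11, 5, 16, 9, 10]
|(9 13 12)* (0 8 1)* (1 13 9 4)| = |(0 8 13 12 4 1)| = 6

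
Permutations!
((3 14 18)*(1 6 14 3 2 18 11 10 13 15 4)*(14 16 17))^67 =(1 13 14 6 15 11 16 4 10 17)(2 18)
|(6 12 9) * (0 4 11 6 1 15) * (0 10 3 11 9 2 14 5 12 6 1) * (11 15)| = |(0 4 9)(1 11)(2 14 5 12)(3 15 10)| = 12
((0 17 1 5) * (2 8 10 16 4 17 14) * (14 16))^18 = (17)(2 10)(8 14)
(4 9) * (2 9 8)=[0, 1, 9, 3, 8, 5, 6, 7, 2, 4]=(2 9 4 8)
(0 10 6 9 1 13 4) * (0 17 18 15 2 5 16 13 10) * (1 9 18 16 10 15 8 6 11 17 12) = (1 15 2 5 10 11 17 16 13 4 12)(6 18 8) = [0, 15, 5, 3, 12, 10, 18, 7, 6, 9, 11, 17, 1, 4, 14, 2, 13, 16, 8]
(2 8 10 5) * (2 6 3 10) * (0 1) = (0 1)(2 8)(3 10 5 6) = [1, 0, 8, 10, 4, 6, 3, 7, 2, 9, 5]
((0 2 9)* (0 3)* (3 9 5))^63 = (9)(0 3 5 2) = ((9)(0 2 5 3))^63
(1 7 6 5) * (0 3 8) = (0 3 8)(1 7 6 5) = [3, 7, 2, 8, 4, 1, 5, 6, 0]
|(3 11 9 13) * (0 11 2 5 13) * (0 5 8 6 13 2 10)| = 10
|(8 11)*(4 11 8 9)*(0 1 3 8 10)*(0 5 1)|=|(1 3 8 10 5)(4 11 9)|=15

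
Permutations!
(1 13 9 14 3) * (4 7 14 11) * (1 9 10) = (1 13 10)(3 9 11 4 7 14) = [0, 13, 2, 9, 7, 5, 6, 14, 8, 11, 1, 4, 12, 10, 3]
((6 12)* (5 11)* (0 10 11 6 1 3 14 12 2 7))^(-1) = (0 7 2 6 5 11 10)(1 12 14 3)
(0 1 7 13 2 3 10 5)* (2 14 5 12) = (0 1 7 13 14 5)(2 3 10 12) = [1, 7, 3, 10, 4, 0, 6, 13, 8, 9, 12, 11, 2, 14, 5]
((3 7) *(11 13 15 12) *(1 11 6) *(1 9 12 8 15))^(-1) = (1 13 11)(3 7)(6 12 9)(8 15)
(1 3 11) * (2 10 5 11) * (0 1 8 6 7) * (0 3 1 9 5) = [9, 1, 10, 2, 4, 11, 7, 3, 6, 5, 0, 8] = (0 9 5 11 8 6 7 3 2 10)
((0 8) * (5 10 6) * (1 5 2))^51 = (0 8)(1 5 10 6 2)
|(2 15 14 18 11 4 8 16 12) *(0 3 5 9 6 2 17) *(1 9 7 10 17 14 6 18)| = 18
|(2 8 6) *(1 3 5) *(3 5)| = 6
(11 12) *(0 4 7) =(0 4 7)(11 12) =[4, 1, 2, 3, 7, 5, 6, 0, 8, 9, 10, 12, 11]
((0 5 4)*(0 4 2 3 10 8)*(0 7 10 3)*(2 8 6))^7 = ((0 5 8 7 10 6 2))^7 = (10)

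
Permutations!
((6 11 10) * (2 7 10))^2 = (2 10 11 7 6)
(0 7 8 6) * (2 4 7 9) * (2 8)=(0 9 8 6)(2 4 7)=[9, 1, 4, 3, 7, 5, 0, 2, 6, 8]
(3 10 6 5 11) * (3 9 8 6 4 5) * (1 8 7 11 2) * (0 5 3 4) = (0 5 2 1 8 6 4 3 10)(7 11 9) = [5, 8, 1, 10, 3, 2, 4, 11, 6, 7, 0, 9]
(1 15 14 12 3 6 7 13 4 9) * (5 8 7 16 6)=(1 15 14 12 3 5 8 7 13 4 9)(6 16)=[0, 15, 2, 5, 9, 8, 16, 13, 7, 1, 10, 11, 3, 4, 12, 14, 6]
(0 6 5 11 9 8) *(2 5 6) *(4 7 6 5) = (0 2 4 7 6 5 11 9 8) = [2, 1, 4, 3, 7, 11, 5, 6, 0, 8, 10, 9]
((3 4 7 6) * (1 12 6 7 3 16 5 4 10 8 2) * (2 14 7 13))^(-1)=(1 2 13 7 14 8 10 3 4 5 16 6 12)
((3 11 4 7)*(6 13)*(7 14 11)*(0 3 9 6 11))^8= ((0 3 7 9 6 13 11 4 14))^8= (0 14 4 11 13 6 9 7 3)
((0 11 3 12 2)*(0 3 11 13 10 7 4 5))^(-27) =((0 13 10 7 4 5)(2 3 12))^(-27) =(0 7)(4 13)(5 10)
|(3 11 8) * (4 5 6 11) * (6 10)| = 7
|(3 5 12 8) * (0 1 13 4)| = |(0 1 13 4)(3 5 12 8)| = 4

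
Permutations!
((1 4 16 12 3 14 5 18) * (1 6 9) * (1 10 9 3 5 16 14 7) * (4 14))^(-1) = ((1 14 16 12 5 18 6 3 7)(9 10))^(-1) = (1 7 3 6 18 5 12 16 14)(9 10)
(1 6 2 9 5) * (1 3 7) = (1 6 2 9 5 3 7) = [0, 6, 9, 7, 4, 3, 2, 1, 8, 5]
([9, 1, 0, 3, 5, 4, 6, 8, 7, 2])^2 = [2, 1, 9, 3, 4, 5, 6, 7, 8, 0]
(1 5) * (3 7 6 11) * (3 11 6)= (11)(1 5)(3 7)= [0, 5, 2, 7, 4, 1, 6, 3, 8, 9, 10, 11]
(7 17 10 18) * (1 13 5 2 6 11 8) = (1 13 5 2 6 11 8)(7 17 10 18) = [0, 13, 6, 3, 4, 2, 11, 17, 1, 9, 18, 8, 12, 5, 14, 15, 16, 10, 7]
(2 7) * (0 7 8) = (0 7 2 8) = [7, 1, 8, 3, 4, 5, 6, 2, 0]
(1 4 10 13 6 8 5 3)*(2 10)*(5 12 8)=(1 4 2 10 13 6 5 3)(8 12)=[0, 4, 10, 1, 2, 3, 5, 7, 12, 9, 13, 11, 8, 6]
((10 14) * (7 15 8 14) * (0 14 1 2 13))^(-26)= (0 14 10 7 15 8 1 2 13)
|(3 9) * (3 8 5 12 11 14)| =7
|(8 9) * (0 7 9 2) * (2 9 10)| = |(0 7 10 2)(8 9)| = 4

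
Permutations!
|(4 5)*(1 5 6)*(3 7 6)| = 6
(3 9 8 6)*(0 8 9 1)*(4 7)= (9)(0 8 6 3 1)(4 7)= [8, 0, 2, 1, 7, 5, 3, 4, 6, 9]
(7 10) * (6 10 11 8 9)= [0, 1, 2, 3, 4, 5, 10, 11, 9, 6, 7, 8]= (6 10 7 11 8 9)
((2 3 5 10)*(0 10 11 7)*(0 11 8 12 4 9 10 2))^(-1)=(0 10 9 4 12 8 5 3 2)(7 11)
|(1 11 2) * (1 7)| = 4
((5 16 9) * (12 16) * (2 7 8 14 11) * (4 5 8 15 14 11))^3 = ((2 7 15 14 4 5 12 16 9 8 11))^3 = (2 14 12 8 7 4 16 11 15 5 9)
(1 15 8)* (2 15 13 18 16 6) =[0, 13, 15, 3, 4, 5, 2, 7, 1, 9, 10, 11, 12, 18, 14, 8, 6, 17, 16] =(1 13 18 16 6 2 15 8)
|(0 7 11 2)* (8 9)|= |(0 7 11 2)(8 9)|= 4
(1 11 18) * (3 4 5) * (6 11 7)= (1 7 6 11 18)(3 4 5)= [0, 7, 2, 4, 5, 3, 11, 6, 8, 9, 10, 18, 12, 13, 14, 15, 16, 17, 1]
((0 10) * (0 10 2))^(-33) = ((10)(0 2))^(-33) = (10)(0 2)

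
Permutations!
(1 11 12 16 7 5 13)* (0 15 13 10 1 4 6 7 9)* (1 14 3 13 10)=[15, 11, 2, 13, 6, 1, 7, 5, 8, 0, 14, 12, 16, 4, 3, 10, 9]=(0 15 10 14 3 13 4 6 7 5 1 11 12 16 9)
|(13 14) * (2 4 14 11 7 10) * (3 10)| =8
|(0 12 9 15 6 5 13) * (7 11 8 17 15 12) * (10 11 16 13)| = 28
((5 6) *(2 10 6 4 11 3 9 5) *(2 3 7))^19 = ((2 10 6 3 9 5 4 11 7))^19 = (2 10 6 3 9 5 4 11 7)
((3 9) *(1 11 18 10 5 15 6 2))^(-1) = (1 2 6 15 5 10 18 11)(3 9) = ((1 11 18 10 5 15 6 2)(3 9))^(-1)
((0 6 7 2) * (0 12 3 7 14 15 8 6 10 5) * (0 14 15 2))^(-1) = (0 7 3 12 2 14 5 10)(6 8 15)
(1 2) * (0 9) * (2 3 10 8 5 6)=(0 9)(1 3 10 8 5 6 2)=[9, 3, 1, 10, 4, 6, 2, 7, 5, 0, 8]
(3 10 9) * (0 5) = (0 5)(3 10 9) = [5, 1, 2, 10, 4, 0, 6, 7, 8, 3, 9]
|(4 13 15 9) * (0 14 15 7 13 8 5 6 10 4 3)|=|(0 14 15 9 3)(4 8 5 6 10)(7 13)|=10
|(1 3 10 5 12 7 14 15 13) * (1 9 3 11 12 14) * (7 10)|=11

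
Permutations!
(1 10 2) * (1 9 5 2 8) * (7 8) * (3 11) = (1 10 7 8)(2 9 5)(3 11) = [0, 10, 9, 11, 4, 2, 6, 8, 1, 5, 7, 3]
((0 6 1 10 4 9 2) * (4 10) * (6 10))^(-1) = ((0 10 6 1 4 9 2))^(-1) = (0 2 9 4 1 6 10)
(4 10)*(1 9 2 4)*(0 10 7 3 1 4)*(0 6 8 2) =[10, 9, 6, 1, 7, 5, 8, 3, 2, 0, 4] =(0 10 4 7 3 1 9)(2 6 8)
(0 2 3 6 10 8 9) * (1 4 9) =(0 2 3 6 10 8 1 4 9) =[2, 4, 3, 6, 9, 5, 10, 7, 1, 0, 8]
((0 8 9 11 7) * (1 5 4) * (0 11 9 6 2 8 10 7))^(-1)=(0 11 7 10)(1 4 5)(2 6 8)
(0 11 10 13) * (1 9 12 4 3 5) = [11, 9, 2, 5, 3, 1, 6, 7, 8, 12, 13, 10, 4, 0] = (0 11 10 13)(1 9 12 4 3 5)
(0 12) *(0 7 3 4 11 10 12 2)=(0 2)(3 4 11 10 12 7)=[2, 1, 0, 4, 11, 5, 6, 3, 8, 9, 12, 10, 7]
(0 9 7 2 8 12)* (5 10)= (0 9 7 2 8 12)(5 10)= [9, 1, 8, 3, 4, 10, 6, 2, 12, 7, 5, 11, 0]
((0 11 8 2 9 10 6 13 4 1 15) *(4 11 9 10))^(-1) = ((0 9 4 1 15)(2 10 6 13 11 8))^(-1) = (0 15 1 4 9)(2 8 11 13 6 10)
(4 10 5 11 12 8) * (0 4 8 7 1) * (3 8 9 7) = (0 4 10 5 11 12 3 8 9 7 1) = [4, 0, 2, 8, 10, 11, 6, 1, 9, 7, 5, 12, 3]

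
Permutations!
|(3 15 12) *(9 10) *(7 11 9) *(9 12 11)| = |(3 15 11 12)(7 9 10)| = 12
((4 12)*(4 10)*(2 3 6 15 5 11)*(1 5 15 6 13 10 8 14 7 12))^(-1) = (15)(1 4 10 13 3 2 11 5)(7 14 8 12)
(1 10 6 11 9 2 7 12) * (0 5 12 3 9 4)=(0 5 12 1 10 6 11 4)(2 7 3 9)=[5, 10, 7, 9, 0, 12, 11, 3, 8, 2, 6, 4, 1]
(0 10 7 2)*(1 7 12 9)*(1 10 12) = (0 12 9 10 1 7 2) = [12, 7, 0, 3, 4, 5, 6, 2, 8, 10, 1, 11, 9]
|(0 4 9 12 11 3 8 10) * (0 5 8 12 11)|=6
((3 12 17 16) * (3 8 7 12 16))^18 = ((3 16 8 7 12 17))^18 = (17)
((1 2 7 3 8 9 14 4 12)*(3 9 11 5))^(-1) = (1 12 4 14 9 7 2)(3 5 11 8) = ((1 2 7 9 14 4 12)(3 8 11 5))^(-1)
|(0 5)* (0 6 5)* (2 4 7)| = 6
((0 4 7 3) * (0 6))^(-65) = (7) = ((0 4 7 3 6))^(-65)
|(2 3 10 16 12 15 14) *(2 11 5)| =9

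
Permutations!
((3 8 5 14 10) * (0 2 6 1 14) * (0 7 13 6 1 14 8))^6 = ((0 2 1 8 5 7 13 6 14 10 3))^6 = (0 13 2 6 1 14 8 10 5 3 7)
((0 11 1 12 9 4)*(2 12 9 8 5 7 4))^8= ((0 11 1 9 2 12 8 5 7 4))^8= (0 7 8 2 1)(4 5 12 9 11)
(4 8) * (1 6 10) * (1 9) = (1 6 10 9)(4 8) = [0, 6, 2, 3, 8, 5, 10, 7, 4, 1, 9]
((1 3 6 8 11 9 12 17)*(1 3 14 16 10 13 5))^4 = (1 13 16)(3 9 6 12 8 17 11)(5 10 14)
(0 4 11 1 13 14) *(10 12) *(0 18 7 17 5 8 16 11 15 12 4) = (1 13 14 18 7 17 5 8 16 11)(4 15 12 10) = [0, 13, 2, 3, 15, 8, 6, 17, 16, 9, 4, 1, 10, 14, 18, 12, 11, 5, 7]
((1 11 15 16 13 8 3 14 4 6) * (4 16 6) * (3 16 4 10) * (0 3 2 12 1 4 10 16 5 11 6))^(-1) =(0 15 11 5 8 13 16 4 6 1 12 2 10 14 3)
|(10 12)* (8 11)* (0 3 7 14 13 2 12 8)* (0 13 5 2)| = 11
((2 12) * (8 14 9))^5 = ((2 12)(8 14 9))^5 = (2 12)(8 9 14)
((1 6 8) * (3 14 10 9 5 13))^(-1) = (1 8 6)(3 13 5 9 10 14) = ((1 6 8)(3 14 10 9 5 13))^(-1)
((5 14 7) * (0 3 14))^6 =(0 3 14 7 5)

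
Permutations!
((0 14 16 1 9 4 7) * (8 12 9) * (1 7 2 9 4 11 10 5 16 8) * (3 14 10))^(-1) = (0 7 16 5 10)(2 4 12 8 14 3 11 9)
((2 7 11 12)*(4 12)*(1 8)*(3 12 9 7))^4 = (2 3 12) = ((1 8)(2 3 12)(4 9 7 11))^4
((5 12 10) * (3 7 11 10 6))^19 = ((3 7 11 10 5 12 6))^19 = (3 12 10 7 6 5 11)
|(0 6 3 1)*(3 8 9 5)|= 7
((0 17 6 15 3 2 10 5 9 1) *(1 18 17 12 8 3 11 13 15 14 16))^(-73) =((0 12 8 3 2 10 5 9 18 17 6 14 16 1)(11 13 15))^(-73) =(0 14 18 10 8 1 6 9 2 12 16 17 5 3)(11 15 13)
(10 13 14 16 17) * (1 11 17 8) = [0, 11, 2, 3, 4, 5, 6, 7, 1, 9, 13, 17, 12, 14, 16, 15, 8, 10] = (1 11 17 10 13 14 16 8)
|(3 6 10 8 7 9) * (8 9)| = 4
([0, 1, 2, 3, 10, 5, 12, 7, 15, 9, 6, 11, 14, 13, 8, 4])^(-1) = [0, 1, 2, 3, 15, 5, 10, 7, 14, 9, 4, 11, 6, 13, 12, 8]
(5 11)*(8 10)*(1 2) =[0, 2, 1, 3, 4, 11, 6, 7, 10, 9, 8, 5] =(1 2)(5 11)(8 10)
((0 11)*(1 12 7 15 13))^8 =((0 11)(1 12 7 15 13))^8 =(1 15 12 13 7)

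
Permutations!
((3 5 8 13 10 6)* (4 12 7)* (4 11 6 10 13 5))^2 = ((13)(3 4 12 7 11 6)(5 8))^2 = (13)(3 12 11)(4 7 6)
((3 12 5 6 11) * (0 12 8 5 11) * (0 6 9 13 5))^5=((0 12 11 3 8)(5 9 13))^5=(5 13 9)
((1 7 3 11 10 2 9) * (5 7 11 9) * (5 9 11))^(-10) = (1 2 11 7)(3 5 9 10)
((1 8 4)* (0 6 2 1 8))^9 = (0 6 2 1)(4 8)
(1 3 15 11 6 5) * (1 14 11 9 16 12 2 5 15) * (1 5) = (1 3 5 14 11 6 15 9 16 12 2) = [0, 3, 1, 5, 4, 14, 15, 7, 8, 16, 10, 6, 2, 13, 11, 9, 12]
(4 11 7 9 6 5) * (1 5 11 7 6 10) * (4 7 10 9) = (1 5 7 4 10)(6 11) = [0, 5, 2, 3, 10, 7, 11, 4, 8, 9, 1, 6]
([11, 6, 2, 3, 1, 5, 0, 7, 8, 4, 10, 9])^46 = [1, 9, 2, 3, 11, 5, 4, 7, 8, 0, 10, 6]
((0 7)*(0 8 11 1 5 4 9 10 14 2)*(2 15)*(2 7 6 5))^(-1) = ((0 6 5 4 9 10 14 15 7 8 11 1 2))^(-1) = (0 2 1 11 8 7 15 14 10 9 4 5 6)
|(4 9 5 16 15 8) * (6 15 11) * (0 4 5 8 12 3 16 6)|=|(0 4 9 8 5 6 15 12 3 16 11)|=11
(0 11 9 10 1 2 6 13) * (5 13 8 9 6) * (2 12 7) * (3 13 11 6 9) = (0 6 8 3 13)(1 12 7 2 5 11 9 10) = [6, 12, 5, 13, 4, 11, 8, 2, 3, 10, 1, 9, 7, 0]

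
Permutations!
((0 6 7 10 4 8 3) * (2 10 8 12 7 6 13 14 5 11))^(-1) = (0 3 8 7 12 4 10 2 11 5 14 13)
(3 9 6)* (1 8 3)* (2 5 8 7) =(1 7 2 5 8 3 9 6) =[0, 7, 5, 9, 4, 8, 1, 2, 3, 6]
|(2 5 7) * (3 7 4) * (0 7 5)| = |(0 7 2)(3 5 4)| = 3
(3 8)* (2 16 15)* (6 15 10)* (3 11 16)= (2 3 8 11 16 10 6 15)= [0, 1, 3, 8, 4, 5, 15, 7, 11, 9, 6, 16, 12, 13, 14, 2, 10]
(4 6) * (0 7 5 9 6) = (0 7 5 9 6 4) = [7, 1, 2, 3, 0, 9, 4, 5, 8, 6]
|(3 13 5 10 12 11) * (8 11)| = 7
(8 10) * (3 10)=(3 10 8)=[0, 1, 2, 10, 4, 5, 6, 7, 3, 9, 8]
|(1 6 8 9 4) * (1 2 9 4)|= 6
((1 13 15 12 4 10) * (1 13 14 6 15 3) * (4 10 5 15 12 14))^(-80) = (15)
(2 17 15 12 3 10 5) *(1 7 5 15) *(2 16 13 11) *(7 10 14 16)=[0, 10, 17, 14, 4, 7, 6, 5, 8, 9, 15, 2, 3, 11, 16, 12, 13, 1]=(1 10 15 12 3 14 16 13 11 2 17)(5 7)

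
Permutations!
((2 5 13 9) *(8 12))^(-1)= (2 9 13 5)(8 12)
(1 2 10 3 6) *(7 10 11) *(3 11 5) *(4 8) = (1 2 5 3 6)(4 8)(7 10 11) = [0, 2, 5, 6, 8, 3, 1, 10, 4, 9, 11, 7]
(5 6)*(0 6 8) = (0 6 5 8) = [6, 1, 2, 3, 4, 8, 5, 7, 0]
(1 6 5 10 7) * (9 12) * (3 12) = [0, 6, 2, 12, 4, 10, 5, 1, 8, 3, 7, 11, 9] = (1 6 5 10 7)(3 12 9)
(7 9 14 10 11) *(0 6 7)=(0 6 7 9 14 10 11)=[6, 1, 2, 3, 4, 5, 7, 9, 8, 14, 11, 0, 12, 13, 10]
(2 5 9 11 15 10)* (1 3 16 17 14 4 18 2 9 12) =[0, 3, 5, 16, 18, 12, 6, 7, 8, 11, 9, 15, 1, 13, 4, 10, 17, 14, 2] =(1 3 16 17 14 4 18 2 5 12)(9 11 15 10)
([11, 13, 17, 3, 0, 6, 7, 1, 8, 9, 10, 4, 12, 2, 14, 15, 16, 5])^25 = [11, 5, 7, 3, 0, 13, 2, 17, 8, 9, 10, 4, 12, 6, 14, 15, 16, 1]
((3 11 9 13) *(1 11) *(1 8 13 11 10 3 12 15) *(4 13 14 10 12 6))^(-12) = ((1 12 15)(3 8 14 10)(4 13 6)(9 11))^(-12) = (15)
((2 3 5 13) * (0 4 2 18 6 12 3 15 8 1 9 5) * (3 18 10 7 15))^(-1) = ((0 4 2 3)(1 9 5 13 10 7 15 8)(6 12 18))^(-1) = (0 3 2 4)(1 8 15 7 10 13 5 9)(6 18 12)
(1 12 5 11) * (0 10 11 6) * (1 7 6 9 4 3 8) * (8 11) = (0 10 8 1 12 5 9 4 3 11 7 6) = [10, 12, 2, 11, 3, 9, 0, 6, 1, 4, 8, 7, 5]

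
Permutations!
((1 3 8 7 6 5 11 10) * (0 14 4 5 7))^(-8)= ((0 14 4 5 11 10 1 3 8)(6 7))^(-8)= (0 14 4 5 11 10 1 3 8)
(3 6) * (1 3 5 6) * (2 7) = (1 3)(2 7)(5 6) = [0, 3, 7, 1, 4, 6, 5, 2]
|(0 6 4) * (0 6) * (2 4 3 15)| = 5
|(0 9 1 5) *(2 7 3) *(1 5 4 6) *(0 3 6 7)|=|(0 9 5 3 2)(1 4 7 6)|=20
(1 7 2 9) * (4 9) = (1 7 2 4 9) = [0, 7, 4, 3, 9, 5, 6, 2, 8, 1]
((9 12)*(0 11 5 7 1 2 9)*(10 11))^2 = (0 11 7 2 12 10 5 1 9)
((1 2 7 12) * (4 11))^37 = (1 2 7 12)(4 11)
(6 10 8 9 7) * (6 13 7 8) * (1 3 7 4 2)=(1 3 7 13 4 2)(6 10)(8 9)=[0, 3, 1, 7, 2, 5, 10, 13, 9, 8, 6, 11, 12, 4]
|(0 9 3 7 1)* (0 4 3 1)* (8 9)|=|(0 8 9 1 4 3 7)|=7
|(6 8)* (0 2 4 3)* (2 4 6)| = 3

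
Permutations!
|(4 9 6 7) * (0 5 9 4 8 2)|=7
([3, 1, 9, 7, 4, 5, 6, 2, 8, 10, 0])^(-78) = (10)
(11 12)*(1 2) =(1 2)(11 12) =[0, 2, 1, 3, 4, 5, 6, 7, 8, 9, 10, 12, 11]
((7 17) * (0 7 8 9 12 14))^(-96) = ((0 7 17 8 9 12 14))^(-96) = (0 17 9 14 7 8 12)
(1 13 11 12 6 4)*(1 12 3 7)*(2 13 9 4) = (1 9 4 12 6 2 13 11 3 7) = [0, 9, 13, 7, 12, 5, 2, 1, 8, 4, 10, 3, 6, 11]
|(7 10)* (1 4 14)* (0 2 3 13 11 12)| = 6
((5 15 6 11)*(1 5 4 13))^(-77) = (15)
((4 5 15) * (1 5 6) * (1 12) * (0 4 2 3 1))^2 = ((0 4 6 12)(1 5 15 2 3))^2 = (0 6)(1 15 3 5 2)(4 12)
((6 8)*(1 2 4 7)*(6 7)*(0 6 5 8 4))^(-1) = ((0 6 4 5 8 7 1 2))^(-1) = (0 2 1 7 8 5 4 6)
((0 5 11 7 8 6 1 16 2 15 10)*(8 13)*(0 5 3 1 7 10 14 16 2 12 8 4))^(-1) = (0 4 13 7 6 8 12 16 14 15 2 1 3)(5 10 11)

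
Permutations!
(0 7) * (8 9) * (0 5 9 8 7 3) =[3, 1, 2, 0, 4, 9, 6, 5, 8, 7] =(0 3)(5 9 7)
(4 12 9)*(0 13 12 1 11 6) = (0 13 12 9 4 1 11 6) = [13, 11, 2, 3, 1, 5, 0, 7, 8, 4, 10, 6, 9, 12]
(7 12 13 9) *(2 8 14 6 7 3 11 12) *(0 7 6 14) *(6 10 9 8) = [7, 1, 6, 11, 4, 5, 10, 2, 0, 3, 9, 12, 13, 8, 14] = (14)(0 7 2 6 10 9 3 11 12 13 8)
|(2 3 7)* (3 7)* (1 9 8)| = |(1 9 8)(2 7)| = 6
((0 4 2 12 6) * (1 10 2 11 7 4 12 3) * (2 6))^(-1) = ((0 12 2 3 1 10 6)(4 11 7))^(-1) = (0 6 10 1 3 2 12)(4 7 11)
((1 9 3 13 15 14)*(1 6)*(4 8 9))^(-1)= (1 6 14 15 13 3 9 8 4)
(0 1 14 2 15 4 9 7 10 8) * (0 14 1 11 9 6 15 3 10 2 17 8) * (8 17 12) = (17)(0 11 9 7 2 3 10)(4 6 15)(8 14 12) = [11, 1, 3, 10, 6, 5, 15, 2, 14, 7, 0, 9, 8, 13, 12, 4, 16, 17]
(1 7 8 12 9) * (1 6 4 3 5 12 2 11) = (1 7 8 2 11)(3 5 12 9 6 4) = [0, 7, 11, 5, 3, 12, 4, 8, 2, 6, 10, 1, 9]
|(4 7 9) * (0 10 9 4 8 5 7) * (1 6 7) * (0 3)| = |(0 10 9 8 5 1 6 7 4 3)| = 10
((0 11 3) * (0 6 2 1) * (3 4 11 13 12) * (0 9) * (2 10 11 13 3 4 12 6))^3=((0 3 2 1 9)(4 13 6 10 11 12))^3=(0 1 3 9 2)(4 10)(6 12)(11 13)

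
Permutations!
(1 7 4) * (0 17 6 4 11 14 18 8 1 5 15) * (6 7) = (0 17 7 11 14 18 8 1 6 4 5 15) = [17, 6, 2, 3, 5, 15, 4, 11, 1, 9, 10, 14, 12, 13, 18, 0, 16, 7, 8]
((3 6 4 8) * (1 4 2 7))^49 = (8)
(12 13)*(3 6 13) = (3 6 13 12) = [0, 1, 2, 6, 4, 5, 13, 7, 8, 9, 10, 11, 3, 12]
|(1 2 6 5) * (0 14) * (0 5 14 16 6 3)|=|(0 16 6 14 5 1 2 3)|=8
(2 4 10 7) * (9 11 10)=(2 4 9 11 10 7)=[0, 1, 4, 3, 9, 5, 6, 2, 8, 11, 7, 10]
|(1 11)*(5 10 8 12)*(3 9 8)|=6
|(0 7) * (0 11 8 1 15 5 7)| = |(1 15 5 7 11 8)| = 6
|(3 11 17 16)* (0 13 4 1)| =4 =|(0 13 4 1)(3 11 17 16)|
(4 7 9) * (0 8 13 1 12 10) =(0 8 13 1 12 10)(4 7 9) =[8, 12, 2, 3, 7, 5, 6, 9, 13, 4, 0, 11, 10, 1]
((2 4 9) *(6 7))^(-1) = (2 9 4)(6 7)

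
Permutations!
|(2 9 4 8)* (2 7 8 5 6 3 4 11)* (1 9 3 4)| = |(1 9 11 2 3)(4 5 6)(7 8)| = 30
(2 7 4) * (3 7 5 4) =(2 5 4)(3 7) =[0, 1, 5, 7, 2, 4, 6, 3]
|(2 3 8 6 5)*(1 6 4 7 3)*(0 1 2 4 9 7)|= 20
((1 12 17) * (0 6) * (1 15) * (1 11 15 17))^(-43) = ((17)(0 6)(1 12)(11 15))^(-43) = (17)(0 6)(1 12)(11 15)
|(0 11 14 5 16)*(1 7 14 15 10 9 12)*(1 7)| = 10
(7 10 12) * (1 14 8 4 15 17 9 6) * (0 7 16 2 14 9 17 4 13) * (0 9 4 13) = (17)(0 7 10 12 16 2 14 8)(1 4 15 13 9 6) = [7, 4, 14, 3, 15, 5, 1, 10, 0, 6, 12, 11, 16, 9, 8, 13, 2, 17]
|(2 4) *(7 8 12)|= 6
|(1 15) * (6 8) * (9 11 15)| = 4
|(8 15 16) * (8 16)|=|(16)(8 15)|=2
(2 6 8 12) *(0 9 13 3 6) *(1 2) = (0 9 13 3 6 8 12 1 2) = [9, 2, 0, 6, 4, 5, 8, 7, 12, 13, 10, 11, 1, 3]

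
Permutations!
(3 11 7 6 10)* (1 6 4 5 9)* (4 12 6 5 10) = (1 5 9)(3 11 7 12 6 4 10) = [0, 5, 2, 11, 10, 9, 4, 12, 8, 1, 3, 7, 6]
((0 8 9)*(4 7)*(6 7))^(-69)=(9)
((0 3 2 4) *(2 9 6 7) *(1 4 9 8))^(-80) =(9)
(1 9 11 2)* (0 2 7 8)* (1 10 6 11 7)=[2, 9, 10, 3, 4, 5, 11, 8, 0, 7, 6, 1]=(0 2 10 6 11 1 9 7 8)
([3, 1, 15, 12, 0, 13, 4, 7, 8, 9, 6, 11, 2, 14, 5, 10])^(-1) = [4, 1, 12, 0, 6, 14, 10, 7, 8, 9, 15, 11, 3, 5, 13, 2]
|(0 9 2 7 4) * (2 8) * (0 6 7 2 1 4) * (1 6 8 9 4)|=|(9)(0 4 8 6 7)|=5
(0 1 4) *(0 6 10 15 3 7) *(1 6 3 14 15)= [6, 4, 2, 7, 3, 5, 10, 0, 8, 9, 1, 11, 12, 13, 15, 14]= (0 6 10 1 4 3 7)(14 15)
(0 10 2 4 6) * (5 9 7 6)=(0 10 2 4 5 9 7 6)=[10, 1, 4, 3, 5, 9, 0, 6, 8, 7, 2]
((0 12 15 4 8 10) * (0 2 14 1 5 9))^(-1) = ((0 12 15 4 8 10 2 14 1 5 9))^(-1) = (0 9 5 1 14 2 10 8 4 15 12)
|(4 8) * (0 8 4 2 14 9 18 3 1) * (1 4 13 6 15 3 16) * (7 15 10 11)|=|(0 8 2 14 9 18 16 1)(3 4 13 6 10 11 7 15)|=8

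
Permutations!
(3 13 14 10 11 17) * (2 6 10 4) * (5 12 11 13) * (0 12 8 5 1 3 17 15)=(17)(0 12 11 15)(1 3)(2 6 10 13 14 4)(5 8)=[12, 3, 6, 1, 2, 8, 10, 7, 5, 9, 13, 15, 11, 14, 4, 0, 16, 17]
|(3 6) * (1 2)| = |(1 2)(3 6)| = 2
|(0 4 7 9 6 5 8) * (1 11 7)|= 9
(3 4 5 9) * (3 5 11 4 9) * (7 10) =[0, 1, 2, 9, 11, 3, 6, 10, 8, 5, 7, 4] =(3 9 5)(4 11)(7 10)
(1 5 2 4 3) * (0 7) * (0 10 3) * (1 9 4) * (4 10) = (0 7 4)(1 5 2)(3 9 10) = [7, 5, 1, 9, 0, 2, 6, 4, 8, 10, 3]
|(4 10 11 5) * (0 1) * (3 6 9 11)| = 14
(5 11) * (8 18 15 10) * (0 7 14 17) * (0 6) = [7, 1, 2, 3, 4, 11, 0, 14, 18, 9, 8, 5, 12, 13, 17, 10, 16, 6, 15] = (0 7 14 17 6)(5 11)(8 18 15 10)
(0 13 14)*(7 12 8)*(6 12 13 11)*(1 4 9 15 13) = [11, 4, 2, 3, 9, 5, 12, 1, 7, 15, 10, 6, 8, 14, 0, 13] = (0 11 6 12 8 7 1 4 9 15 13 14)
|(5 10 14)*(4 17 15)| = |(4 17 15)(5 10 14)| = 3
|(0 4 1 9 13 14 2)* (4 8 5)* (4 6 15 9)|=18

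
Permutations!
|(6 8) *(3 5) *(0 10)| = |(0 10)(3 5)(6 8)| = 2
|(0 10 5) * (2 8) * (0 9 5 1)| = 6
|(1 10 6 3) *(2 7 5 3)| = |(1 10 6 2 7 5 3)| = 7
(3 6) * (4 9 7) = [0, 1, 2, 6, 9, 5, 3, 4, 8, 7] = (3 6)(4 9 7)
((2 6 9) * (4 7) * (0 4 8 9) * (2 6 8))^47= (0 9 2 4 6 8 7)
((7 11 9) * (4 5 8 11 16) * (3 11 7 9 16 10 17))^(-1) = (3 17 10 7 8 5 4 16 11)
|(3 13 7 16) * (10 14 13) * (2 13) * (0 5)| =14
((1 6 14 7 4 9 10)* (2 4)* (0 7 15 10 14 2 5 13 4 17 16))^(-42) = (17)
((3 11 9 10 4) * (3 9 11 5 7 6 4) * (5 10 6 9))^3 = (11)(3 10)(4 9 5 6 7)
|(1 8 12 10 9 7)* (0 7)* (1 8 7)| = 7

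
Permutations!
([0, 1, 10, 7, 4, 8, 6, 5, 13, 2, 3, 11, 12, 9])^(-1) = [0, 1, 9, 10, 4, 7, 6, 3, 5, 13, 2, 11, 12, 8]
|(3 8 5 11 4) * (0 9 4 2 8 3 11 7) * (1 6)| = 8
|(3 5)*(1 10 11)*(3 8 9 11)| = 7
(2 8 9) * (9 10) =(2 8 10 9) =[0, 1, 8, 3, 4, 5, 6, 7, 10, 2, 9]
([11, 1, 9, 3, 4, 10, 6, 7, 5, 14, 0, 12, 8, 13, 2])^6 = (14)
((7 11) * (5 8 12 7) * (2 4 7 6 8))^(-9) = (12)(2 4 7 11 5)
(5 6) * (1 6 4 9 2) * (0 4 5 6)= (0 4 9 2 1)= [4, 0, 1, 3, 9, 5, 6, 7, 8, 2]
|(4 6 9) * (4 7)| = 4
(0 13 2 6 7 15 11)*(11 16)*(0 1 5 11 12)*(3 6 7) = (0 13 2 7 15 16 12)(1 5 11)(3 6) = [13, 5, 7, 6, 4, 11, 3, 15, 8, 9, 10, 1, 0, 2, 14, 16, 12]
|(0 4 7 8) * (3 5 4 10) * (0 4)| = |(0 10 3 5)(4 7 8)| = 12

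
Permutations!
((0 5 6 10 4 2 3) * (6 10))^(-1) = (0 3 2 4 10 5)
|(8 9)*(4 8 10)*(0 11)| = 4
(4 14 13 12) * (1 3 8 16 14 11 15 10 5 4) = (1 3 8 16 14 13 12)(4 11 15 10 5) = [0, 3, 2, 8, 11, 4, 6, 7, 16, 9, 5, 15, 1, 12, 13, 10, 14]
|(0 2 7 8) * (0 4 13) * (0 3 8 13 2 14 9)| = |(0 14 9)(2 7 13 3 8 4)| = 6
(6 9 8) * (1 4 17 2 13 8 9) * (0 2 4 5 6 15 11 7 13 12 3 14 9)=(0 2 12 3 14 9)(1 5 6)(4 17)(7 13 8 15 11)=[2, 5, 12, 14, 17, 6, 1, 13, 15, 0, 10, 7, 3, 8, 9, 11, 16, 4]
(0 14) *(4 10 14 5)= (0 5 4 10 14)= [5, 1, 2, 3, 10, 4, 6, 7, 8, 9, 14, 11, 12, 13, 0]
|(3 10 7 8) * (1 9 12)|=12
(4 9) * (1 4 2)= [0, 4, 1, 3, 9, 5, 6, 7, 8, 2]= (1 4 9 2)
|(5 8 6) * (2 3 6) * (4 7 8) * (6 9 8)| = 4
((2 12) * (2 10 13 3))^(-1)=((2 12 10 13 3))^(-1)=(2 3 13 10 12)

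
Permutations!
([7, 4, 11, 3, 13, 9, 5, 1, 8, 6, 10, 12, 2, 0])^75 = [0, 1, 2, 3, 4, 5, 6, 7, 8, 9, 10, 11, 12, 13]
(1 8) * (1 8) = (8) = [0, 1, 2, 3, 4, 5, 6, 7, 8]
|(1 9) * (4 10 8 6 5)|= 10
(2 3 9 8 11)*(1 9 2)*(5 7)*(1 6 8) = (1 9)(2 3)(5 7)(6 8 11) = [0, 9, 3, 2, 4, 7, 8, 5, 11, 1, 10, 6]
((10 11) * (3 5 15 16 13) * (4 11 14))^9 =(3 13 16 15 5)(4 11 10 14)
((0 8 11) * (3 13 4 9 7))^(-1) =(0 11 8)(3 7 9 4 13)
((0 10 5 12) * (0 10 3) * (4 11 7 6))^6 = (12)(4 7)(6 11)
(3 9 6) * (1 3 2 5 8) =(1 3 9 6 2 5 8) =[0, 3, 5, 9, 4, 8, 2, 7, 1, 6]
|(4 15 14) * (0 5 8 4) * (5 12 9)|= 8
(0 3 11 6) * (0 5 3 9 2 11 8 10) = (0 9 2 11 6 5 3 8 10) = [9, 1, 11, 8, 4, 3, 5, 7, 10, 2, 0, 6]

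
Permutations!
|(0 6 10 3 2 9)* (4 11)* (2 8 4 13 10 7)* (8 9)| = 11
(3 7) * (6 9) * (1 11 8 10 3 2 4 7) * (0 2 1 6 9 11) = [2, 0, 4, 6, 7, 5, 11, 1, 10, 9, 3, 8] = (0 2 4 7 1)(3 6 11 8 10)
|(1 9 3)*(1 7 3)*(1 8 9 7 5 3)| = 2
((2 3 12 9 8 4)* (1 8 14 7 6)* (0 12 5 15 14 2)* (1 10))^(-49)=(0 14)(1 3)(2 10)(4 15)(5 8)(6 9)(7 12)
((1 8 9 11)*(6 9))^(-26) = ((1 8 6 9 11))^(-26) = (1 11 9 6 8)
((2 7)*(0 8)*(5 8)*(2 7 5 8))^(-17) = ((0 8)(2 5))^(-17) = (0 8)(2 5)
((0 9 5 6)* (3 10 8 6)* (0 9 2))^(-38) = ((0 2)(3 10 8 6 9 5))^(-38) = (3 9 8)(5 6 10)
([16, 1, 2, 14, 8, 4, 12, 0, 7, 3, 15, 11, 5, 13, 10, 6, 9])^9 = (0 5 10 16 4 15 9 8 6 3 7 12 14)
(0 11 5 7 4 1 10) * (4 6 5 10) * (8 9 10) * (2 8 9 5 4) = (0 11 9 10)(1 2 8 5 7 6 4) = [11, 2, 8, 3, 1, 7, 4, 6, 5, 10, 0, 9]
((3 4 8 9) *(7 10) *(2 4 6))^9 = ((2 4 8 9 3 6)(7 10))^9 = (2 9)(3 4)(6 8)(7 10)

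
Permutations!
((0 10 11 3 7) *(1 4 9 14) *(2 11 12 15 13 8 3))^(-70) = (0 12 13 3)(1 9)(4 14)(7 10 15 8)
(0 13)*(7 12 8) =[13, 1, 2, 3, 4, 5, 6, 12, 7, 9, 10, 11, 8, 0] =(0 13)(7 12 8)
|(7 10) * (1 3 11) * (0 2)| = |(0 2)(1 3 11)(7 10)| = 6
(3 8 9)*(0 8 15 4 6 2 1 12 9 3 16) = [8, 12, 1, 15, 6, 5, 2, 7, 3, 16, 10, 11, 9, 13, 14, 4, 0] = (0 8 3 15 4 6 2 1 12 9 16)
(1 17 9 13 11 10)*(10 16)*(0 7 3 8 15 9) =(0 7 3 8 15 9 13 11 16 10 1 17) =[7, 17, 2, 8, 4, 5, 6, 3, 15, 13, 1, 16, 12, 11, 14, 9, 10, 0]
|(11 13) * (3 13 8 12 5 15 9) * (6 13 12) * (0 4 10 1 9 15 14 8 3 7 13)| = 14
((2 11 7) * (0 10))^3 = ((0 10)(2 11 7))^3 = (11)(0 10)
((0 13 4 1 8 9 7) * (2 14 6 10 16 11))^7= (2 14 6 10 16 11)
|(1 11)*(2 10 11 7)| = |(1 7 2 10 11)| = 5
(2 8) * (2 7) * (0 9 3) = (0 9 3)(2 8 7) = [9, 1, 8, 0, 4, 5, 6, 2, 7, 3]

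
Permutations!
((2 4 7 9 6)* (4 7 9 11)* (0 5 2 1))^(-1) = (0 1 6 9 4 11 7 2 5) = ((0 5 2 7 11 4 9 6 1))^(-1)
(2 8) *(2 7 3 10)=[0, 1, 8, 10, 4, 5, 6, 3, 7, 9, 2]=(2 8 7 3 10)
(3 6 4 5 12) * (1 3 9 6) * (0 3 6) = [3, 6, 2, 1, 5, 12, 4, 7, 8, 0, 10, 11, 9] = (0 3 1 6 4 5 12 9)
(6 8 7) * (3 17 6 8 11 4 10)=(3 17 6 11 4 10)(7 8)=[0, 1, 2, 17, 10, 5, 11, 8, 7, 9, 3, 4, 12, 13, 14, 15, 16, 6]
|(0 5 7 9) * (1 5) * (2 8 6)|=|(0 1 5 7 9)(2 8 6)|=15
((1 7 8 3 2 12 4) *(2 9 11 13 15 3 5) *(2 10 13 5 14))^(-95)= ((1 7 8 14 2 12 4)(3 9 11 5 10 13 15))^(-95)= (1 14 4 8 12 7 2)(3 5 15 11 13 9 10)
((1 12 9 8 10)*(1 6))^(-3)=((1 12 9 8 10 6))^(-3)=(1 8)(6 9)(10 12)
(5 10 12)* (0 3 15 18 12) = (0 3 15 18 12 5 10) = [3, 1, 2, 15, 4, 10, 6, 7, 8, 9, 0, 11, 5, 13, 14, 18, 16, 17, 12]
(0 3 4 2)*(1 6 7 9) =(0 3 4 2)(1 6 7 9) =[3, 6, 0, 4, 2, 5, 7, 9, 8, 1]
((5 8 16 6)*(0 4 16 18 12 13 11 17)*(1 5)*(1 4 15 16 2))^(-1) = (0 17 11 13 12 18 8 5 1 2 4 6 16 15)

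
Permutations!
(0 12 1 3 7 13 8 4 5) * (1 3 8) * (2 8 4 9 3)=[12, 4, 8, 7, 5, 0, 6, 13, 9, 3, 10, 11, 2, 1]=(0 12 2 8 9 3 7 13 1 4 5)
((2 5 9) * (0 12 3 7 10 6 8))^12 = (0 6 7 12 8 10 3)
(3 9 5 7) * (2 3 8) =(2 3 9 5 7 8) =[0, 1, 3, 9, 4, 7, 6, 8, 2, 5]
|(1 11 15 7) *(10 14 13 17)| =4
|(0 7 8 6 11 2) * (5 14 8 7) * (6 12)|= |(0 5 14 8 12 6 11 2)|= 8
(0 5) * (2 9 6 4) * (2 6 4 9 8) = (0 5)(2 8)(4 6 9) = [5, 1, 8, 3, 6, 0, 9, 7, 2, 4]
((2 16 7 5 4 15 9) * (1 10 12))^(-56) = (16)(1 10 12)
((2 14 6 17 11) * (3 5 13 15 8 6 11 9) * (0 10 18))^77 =(0 18 10)(2 11 14)(3 6 13 9 8 5 17 15)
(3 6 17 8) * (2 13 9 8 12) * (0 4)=(0 4)(2 13 9 8 3 6 17 12)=[4, 1, 13, 6, 0, 5, 17, 7, 3, 8, 10, 11, 2, 9, 14, 15, 16, 12]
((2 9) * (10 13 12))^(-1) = (2 9)(10 12 13)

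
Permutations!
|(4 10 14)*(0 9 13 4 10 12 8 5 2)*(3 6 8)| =10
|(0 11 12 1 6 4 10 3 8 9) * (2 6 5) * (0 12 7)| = 30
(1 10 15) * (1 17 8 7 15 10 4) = (1 4)(7 15 17 8) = [0, 4, 2, 3, 1, 5, 6, 15, 7, 9, 10, 11, 12, 13, 14, 17, 16, 8]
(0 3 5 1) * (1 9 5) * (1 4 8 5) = (0 3 4 8 5 9 1) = [3, 0, 2, 4, 8, 9, 6, 7, 5, 1]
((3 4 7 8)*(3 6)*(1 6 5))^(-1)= (1 5 8 7 4 3 6)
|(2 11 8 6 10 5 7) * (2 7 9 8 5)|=|(2 11 5 9 8 6 10)|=7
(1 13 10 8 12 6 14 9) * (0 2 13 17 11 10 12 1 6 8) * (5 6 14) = [2, 17, 13, 3, 4, 6, 5, 7, 1, 14, 0, 10, 8, 12, 9, 15, 16, 11] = (0 2 13 12 8 1 17 11 10)(5 6)(9 14)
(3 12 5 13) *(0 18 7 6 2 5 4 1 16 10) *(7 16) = [18, 7, 5, 12, 1, 13, 2, 6, 8, 9, 0, 11, 4, 3, 14, 15, 10, 17, 16] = (0 18 16 10)(1 7 6 2 5 13 3 12 4)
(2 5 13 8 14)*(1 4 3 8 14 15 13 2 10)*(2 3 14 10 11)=(1 4 14 11 2 5 3 8 15 13 10)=[0, 4, 5, 8, 14, 3, 6, 7, 15, 9, 1, 2, 12, 10, 11, 13]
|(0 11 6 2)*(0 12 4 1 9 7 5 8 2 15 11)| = |(1 9 7 5 8 2 12 4)(6 15 11)| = 24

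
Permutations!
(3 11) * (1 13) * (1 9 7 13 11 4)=(1 11 3 4)(7 13 9)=[0, 11, 2, 4, 1, 5, 6, 13, 8, 7, 10, 3, 12, 9]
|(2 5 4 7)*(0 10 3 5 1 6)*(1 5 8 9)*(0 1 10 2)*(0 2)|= 4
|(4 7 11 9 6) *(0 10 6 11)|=10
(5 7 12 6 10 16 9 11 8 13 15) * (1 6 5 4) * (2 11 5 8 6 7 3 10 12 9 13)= [0, 7, 11, 10, 1, 3, 12, 9, 2, 5, 16, 6, 8, 15, 14, 4, 13]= (1 7 9 5 3 10 16 13 15 4)(2 11 6 12 8)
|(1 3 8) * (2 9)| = 6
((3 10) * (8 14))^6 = (14)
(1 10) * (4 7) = (1 10)(4 7) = [0, 10, 2, 3, 7, 5, 6, 4, 8, 9, 1]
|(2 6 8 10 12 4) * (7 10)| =7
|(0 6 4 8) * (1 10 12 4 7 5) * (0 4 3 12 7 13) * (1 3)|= 6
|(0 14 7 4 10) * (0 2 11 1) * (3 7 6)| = 10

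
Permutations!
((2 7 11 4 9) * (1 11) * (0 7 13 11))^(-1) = ((0 7 1)(2 13 11 4 9))^(-1) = (0 1 7)(2 9 4 11 13)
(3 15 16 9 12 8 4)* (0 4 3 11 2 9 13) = (0 4 11 2 9 12 8 3 15 16 13) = [4, 1, 9, 15, 11, 5, 6, 7, 3, 12, 10, 2, 8, 0, 14, 16, 13]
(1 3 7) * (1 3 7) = (1 7 3) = [0, 7, 2, 1, 4, 5, 6, 3]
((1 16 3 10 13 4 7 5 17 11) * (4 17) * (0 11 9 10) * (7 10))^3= ((0 11 1 16 3)(4 10 13 17 9 7 5))^3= (0 16 11 3 1)(4 17 5 13 7 10 9)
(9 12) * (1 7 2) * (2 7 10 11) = [0, 10, 1, 3, 4, 5, 6, 7, 8, 12, 11, 2, 9] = (1 10 11 2)(9 12)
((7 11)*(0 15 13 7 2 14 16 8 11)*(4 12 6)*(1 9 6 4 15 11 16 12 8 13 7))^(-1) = ((0 11 2 14 12 4 8 16 13 1 9 6 15 7))^(-1) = (0 7 15 6 9 1 13 16 8 4 12 14 2 11)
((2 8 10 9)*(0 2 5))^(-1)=(0 5 9 10 8 2)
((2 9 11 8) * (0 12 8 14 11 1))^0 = (14)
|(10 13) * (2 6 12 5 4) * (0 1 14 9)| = |(0 1 14 9)(2 6 12 5 4)(10 13)| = 20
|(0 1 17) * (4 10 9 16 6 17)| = |(0 1 4 10 9 16 6 17)| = 8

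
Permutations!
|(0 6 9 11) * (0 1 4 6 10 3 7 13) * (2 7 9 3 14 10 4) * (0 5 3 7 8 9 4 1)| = 6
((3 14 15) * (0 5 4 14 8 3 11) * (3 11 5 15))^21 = (0 3 5 11 14 15 8 4)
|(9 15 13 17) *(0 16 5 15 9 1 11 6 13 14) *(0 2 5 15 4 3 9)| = 45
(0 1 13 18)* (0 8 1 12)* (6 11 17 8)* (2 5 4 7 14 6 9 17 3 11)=(0 12)(1 13 18 9 17 8)(2 5 4 7 14 6)(3 11)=[12, 13, 5, 11, 7, 4, 2, 14, 1, 17, 10, 3, 0, 18, 6, 15, 16, 8, 9]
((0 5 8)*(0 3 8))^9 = (0 5)(3 8)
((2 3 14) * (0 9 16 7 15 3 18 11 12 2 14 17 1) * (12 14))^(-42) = ((0 9 16 7 15 3 17 1)(2 18 11 14 12))^(-42) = (0 17 15 16)(1 3 7 9)(2 14 18 12 11)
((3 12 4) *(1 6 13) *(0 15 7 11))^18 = (0 7)(11 15)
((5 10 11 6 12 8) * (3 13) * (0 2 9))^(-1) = (0 9 2)(3 13)(5 8 12 6 11 10) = ((0 2 9)(3 13)(5 10 11 6 12 8))^(-1)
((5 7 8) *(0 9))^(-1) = (0 9)(5 8 7)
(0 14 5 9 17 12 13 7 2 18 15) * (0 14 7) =[7, 1, 18, 3, 4, 9, 6, 2, 8, 17, 10, 11, 13, 0, 5, 14, 16, 12, 15] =(0 7 2 18 15 14 5 9 17 12 13)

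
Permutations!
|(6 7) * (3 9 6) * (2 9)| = 5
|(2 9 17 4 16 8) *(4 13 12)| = |(2 9 17 13 12 4 16 8)| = 8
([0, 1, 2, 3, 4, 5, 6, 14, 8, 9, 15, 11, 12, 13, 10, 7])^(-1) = [0, 1, 2, 3, 4, 5, 6, 15, 8, 9, 14, 11, 12, 13, 7, 10]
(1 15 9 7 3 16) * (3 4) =[0, 15, 2, 16, 3, 5, 6, 4, 8, 7, 10, 11, 12, 13, 14, 9, 1] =(1 15 9 7 4 3 16)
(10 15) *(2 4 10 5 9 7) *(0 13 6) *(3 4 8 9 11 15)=(0 13 6)(2 8 9 7)(3 4 10)(5 11 15)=[13, 1, 8, 4, 10, 11, 0, 2, 9, 7, 3, 15, 12, 6, 14, 5]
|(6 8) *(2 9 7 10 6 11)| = 7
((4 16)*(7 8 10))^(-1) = ((4 16)(7 8 10))^(-1) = (4 16)(7 10 8)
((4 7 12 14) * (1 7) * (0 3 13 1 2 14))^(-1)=((0 3 13 1 7 12)(2 14 4))^(-1)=(0 12 7 1 13 3)(2 4 14)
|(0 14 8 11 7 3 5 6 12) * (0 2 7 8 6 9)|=|(0 14 6 12 2 7 3 5 9)(8 11)|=18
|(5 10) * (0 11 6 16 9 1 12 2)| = 8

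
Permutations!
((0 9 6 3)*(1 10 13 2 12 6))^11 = (0 1 13 12 3 9 10 2 6)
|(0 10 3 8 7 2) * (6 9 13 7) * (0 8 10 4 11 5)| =12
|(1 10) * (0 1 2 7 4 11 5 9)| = 9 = |(0 1 10 2 7 4 11 5 9)|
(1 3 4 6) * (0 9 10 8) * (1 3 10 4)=(0 9 4 6 3 1 10 8)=[9, 10, 2, 1, 6, 5, 3, 7, 0, 4, 8]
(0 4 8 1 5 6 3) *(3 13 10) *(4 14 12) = (0 14 12 4 8 1 5 6 13 10 3) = [14, 5, 2, 0, 8, 6, 13, 7, 1, 9, 3, 11, 4, 10, 12]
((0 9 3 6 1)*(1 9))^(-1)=((0 1)(3 6 9))^(-1)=(0 1)(3 9 6)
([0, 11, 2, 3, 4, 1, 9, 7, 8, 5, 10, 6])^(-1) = (1 5 9 6 11)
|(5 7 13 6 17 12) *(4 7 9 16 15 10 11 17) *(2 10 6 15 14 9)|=|(2 10 11 17 12 5)(4 7 13 15 6)(9 16 14)|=30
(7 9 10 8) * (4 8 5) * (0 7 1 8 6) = [7, 8, 2, 3, 6, 4, 0, 9, 1, 10, 5] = (0 7 9 10 5 4 6)(1 8)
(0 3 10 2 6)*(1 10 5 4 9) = (0 3 5 4 9 1 10 2 6) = [3, 10, 6, 5, 9, 4, 0, 7, 8, 1, 2]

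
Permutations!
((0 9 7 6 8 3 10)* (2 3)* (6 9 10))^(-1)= (0 10)(2 8 6 3)(7 9)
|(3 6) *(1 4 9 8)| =4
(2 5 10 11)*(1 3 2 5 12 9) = (1 3 2 12 9)(5 10 11) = [0, 3, 12, 2, 4, 10, 6, 7, 8, 1, 11, 5, 9]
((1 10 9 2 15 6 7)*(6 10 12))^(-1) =(1 7 6 12)(2 9 10 15)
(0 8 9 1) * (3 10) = (0 8 9 1)(3 10) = [8, 0, 2, 10, 4, 5, 6, 7, 9, 1, 3]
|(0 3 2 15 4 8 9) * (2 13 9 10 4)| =12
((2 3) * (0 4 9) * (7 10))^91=((0 4 9)(2 3)(7 10))^91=(0 4 9)(2 3)(7 10)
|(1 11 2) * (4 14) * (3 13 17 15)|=|(1 11 2)(3 13 17 15)(4 14)|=12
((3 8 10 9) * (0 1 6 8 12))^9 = (0 1 6 8 10 9 3 12)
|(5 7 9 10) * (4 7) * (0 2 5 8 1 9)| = 20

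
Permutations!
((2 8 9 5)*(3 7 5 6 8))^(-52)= ((2 3 7 5)(6 8 9))^(-52)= (6 9 8)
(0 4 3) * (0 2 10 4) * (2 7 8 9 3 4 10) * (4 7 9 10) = (3 9)(4 7 8 10) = [0, 1, 2, 9, 7, 5, 6, 8, 10, 3, 4]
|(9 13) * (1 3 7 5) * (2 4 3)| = 6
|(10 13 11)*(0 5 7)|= 3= |(0 5 7)(10 13 11)|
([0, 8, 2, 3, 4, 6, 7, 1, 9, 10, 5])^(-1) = (1 7 6 5 10 9 8)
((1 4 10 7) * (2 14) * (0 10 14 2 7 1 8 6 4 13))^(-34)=(0 1)(4 14 7 8 6)(10 13)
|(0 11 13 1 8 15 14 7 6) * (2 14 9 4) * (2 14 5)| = |(0 11 13 1 8 15 9 4 14 7 6)(2 5)| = 22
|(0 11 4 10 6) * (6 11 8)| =3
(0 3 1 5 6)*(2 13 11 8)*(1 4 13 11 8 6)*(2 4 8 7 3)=(0 2 11 6)(1 5)(3 8 4 13 7)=[2, 5, 11, 8, 13, 1, 0, 3, 4, 9, 10, 6, 12, 7]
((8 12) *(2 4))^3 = (2 4)(8 12)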